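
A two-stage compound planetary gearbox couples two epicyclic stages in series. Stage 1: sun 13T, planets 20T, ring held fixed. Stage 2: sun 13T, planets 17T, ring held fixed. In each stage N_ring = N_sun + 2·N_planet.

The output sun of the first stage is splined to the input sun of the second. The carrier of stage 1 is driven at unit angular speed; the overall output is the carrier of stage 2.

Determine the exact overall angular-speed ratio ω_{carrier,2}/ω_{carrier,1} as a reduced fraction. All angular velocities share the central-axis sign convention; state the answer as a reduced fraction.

Stage 1: N_ring = 13 + 2·20 = 53
Stage 1: 13(ω_s−ω_c) = −53(ω_r−ω_c),  ω_r=0, ω_c=1
Stage 1: ω_s = 1 − (53/13)(0−1) = 66/13
  ⇒ ω_s¹/ω_c¹ = 66/13
Stage 2: N_ring = 13 + 2·17 = 47
Stage 2: 13(ω_s−ω_c) = −47(ω_r−ω_c),  ω_r=0, ω_s=1
Stage 2: 13(1−ω_c) = −47(0−ω_c)  ⇒  60ω_c = 13  ⇒  ω_c = 13/60
  ⇒ ω_c²/ω_s² = 13/60
Coupling ω_s² = ω_s¹ ⇒ overall = 66/13 × 13/60 = 11/10

11/10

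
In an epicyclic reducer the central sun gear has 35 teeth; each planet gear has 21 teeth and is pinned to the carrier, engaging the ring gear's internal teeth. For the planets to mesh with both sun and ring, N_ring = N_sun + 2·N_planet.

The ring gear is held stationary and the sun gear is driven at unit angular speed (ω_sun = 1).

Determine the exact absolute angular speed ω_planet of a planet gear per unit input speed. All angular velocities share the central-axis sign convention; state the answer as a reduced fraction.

N_ring = 35 + 2·21 = 77
35(ω_s−ω_c) = −77(ω_r−ω_c),  ω_r=0, ω_s=1
35(1−ω_c) = −77(0−ω_c)  ⇒  112ω_c = 35  ⇒  ω_c = 5/16
sun–planet: 35·(1−5/16) = −21·(ω_p−ω_c)  ⇒  ω_p−ω_c = −(35/21)·(11/16) = -55/48
ω_p = 5/16 − 55/48 = -5/6

-5/6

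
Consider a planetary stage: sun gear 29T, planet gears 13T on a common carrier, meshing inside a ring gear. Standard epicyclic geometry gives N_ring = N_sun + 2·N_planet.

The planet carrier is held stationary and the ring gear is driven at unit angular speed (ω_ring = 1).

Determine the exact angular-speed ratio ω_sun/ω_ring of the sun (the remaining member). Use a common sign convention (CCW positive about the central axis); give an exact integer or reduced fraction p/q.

N_ring = 29 + 2·13 = 55
29(ω_s−ω_c) = −55(ω_r−ω_c),  ω_c=0, ω_r=1
ω_s = 0 − (55/29)(1−0) = -55/29
ω_s/ω_r = -55/29

-55/29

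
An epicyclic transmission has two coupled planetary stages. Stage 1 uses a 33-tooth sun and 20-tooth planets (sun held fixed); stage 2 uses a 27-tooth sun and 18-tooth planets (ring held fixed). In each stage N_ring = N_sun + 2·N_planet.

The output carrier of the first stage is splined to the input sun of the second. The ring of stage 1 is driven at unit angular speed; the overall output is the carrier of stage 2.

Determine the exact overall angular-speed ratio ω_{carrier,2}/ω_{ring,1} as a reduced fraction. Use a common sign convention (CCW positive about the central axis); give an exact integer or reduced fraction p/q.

219/1060

Stage 1: N_ring = 33 + 2·20 = 73
Stage 1: 33(ω_s−ω_c) = −73(ω_r−ω_c),  ω_s=0, ω_r=1
Stage 1: 33(0−ω_c) = −73(1−ω_c)  ⇒  106ω_c = 73  ⇒  ω_c = 73/106
  ⇒ ω_c¹/ω_r¹ = 73/106
Stage 2: N_ring = 27 + 2·18 = 63
Stage 2: 27(ω_s−ω_c) = −63(ω_r−ω_c),  ω_r=0, ω_s=1
Stage 2: 27(1−ω_c) = −63(0−ω_c)  ⇒  90ω_c = 27  ⇒  ω_c = 3/10
  ⇒ ω_c²/ω_s² = 3/10
Coupling ω_s² = ω_c¹ ⇒ overall = 73/106 × 3/10 = 219/1060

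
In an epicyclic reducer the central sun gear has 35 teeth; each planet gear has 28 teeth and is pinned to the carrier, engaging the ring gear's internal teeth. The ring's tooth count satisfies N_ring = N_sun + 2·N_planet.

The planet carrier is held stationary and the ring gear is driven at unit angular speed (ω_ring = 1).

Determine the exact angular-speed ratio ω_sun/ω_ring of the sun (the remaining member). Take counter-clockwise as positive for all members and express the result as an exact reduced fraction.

-13/5

N_ring = 35 + 2·28 = 91
35(ω_s−ω_c) = −91(ω_r−ω_c),  ω_c=0, ω_r=1
ω_s = 0 − (91/35)(1−0) = -13/5
ω_s/ω_r = -13/5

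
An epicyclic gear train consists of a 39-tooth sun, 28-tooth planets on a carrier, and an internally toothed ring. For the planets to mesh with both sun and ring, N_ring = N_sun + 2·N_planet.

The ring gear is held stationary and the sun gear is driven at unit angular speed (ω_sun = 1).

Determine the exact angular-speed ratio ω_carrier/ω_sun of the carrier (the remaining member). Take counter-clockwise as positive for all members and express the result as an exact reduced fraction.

N_ring = 39 + 2·28 = 95
39(ω_s−ω_c) = −95(ω_r−ω_c),  ω_r=0, ω_s=1
39(1−ω_c) = −95(0−ω_c)  ⇒  134ω_c = 39  ⇒  ω_c = 39/134
ω_c/ω_s = 39/134

39/134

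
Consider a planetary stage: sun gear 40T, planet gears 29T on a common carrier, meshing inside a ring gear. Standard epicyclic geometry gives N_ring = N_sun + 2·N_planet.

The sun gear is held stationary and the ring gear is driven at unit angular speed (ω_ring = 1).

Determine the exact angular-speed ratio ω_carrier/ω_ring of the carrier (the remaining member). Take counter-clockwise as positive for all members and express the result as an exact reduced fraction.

49/69

N_ring = 40 + 2·29 = 98
40(ω_s−ω_c) = −98(ω_r−ω_c),  ω_s=0, ω_r=1
40(0−ω_c) = −98(1−ω_c)  ⇒  138ω_c = 98  ⇒  ω_c = 49/69
ω_c/ω_r = 49/69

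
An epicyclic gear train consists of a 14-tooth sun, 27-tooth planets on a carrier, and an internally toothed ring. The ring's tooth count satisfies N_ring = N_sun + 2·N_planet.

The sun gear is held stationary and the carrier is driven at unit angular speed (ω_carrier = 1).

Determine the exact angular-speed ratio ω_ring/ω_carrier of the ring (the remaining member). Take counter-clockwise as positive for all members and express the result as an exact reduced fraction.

41/34

N_ring = 14 + 2·27 = 68
14(ω_s−ω_c) = −68(ω_r−ω_c),  ω_s=0, ω_c=1
ω_r = 1 − (14/68)(0−1) = 41/34
ω_r/ω_c = 41/34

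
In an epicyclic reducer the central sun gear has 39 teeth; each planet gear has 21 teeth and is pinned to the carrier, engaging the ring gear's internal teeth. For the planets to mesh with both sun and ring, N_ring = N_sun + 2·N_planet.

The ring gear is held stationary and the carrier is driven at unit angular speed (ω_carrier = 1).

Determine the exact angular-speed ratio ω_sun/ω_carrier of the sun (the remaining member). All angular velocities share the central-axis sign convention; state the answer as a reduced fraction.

40/13

N_ring = 39 + 2·21 = 81
39(ω_s−ω_c) = −81(ω_r−ω_c),  ω_r=0, ω_c=1
ω_s = 1 − (81/39)(0−1) = 40/13
ω_s/ω_c = 40/13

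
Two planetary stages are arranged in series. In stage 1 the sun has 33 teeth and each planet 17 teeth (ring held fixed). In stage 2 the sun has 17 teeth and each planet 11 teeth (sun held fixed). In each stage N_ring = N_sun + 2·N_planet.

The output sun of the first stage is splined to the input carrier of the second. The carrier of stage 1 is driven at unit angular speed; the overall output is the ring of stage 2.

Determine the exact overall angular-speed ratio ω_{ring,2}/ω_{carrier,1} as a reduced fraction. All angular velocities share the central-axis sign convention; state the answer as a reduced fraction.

Stage 1: N_ring = 33 + 2·17 = 67
Stage 1: 33(ω_s−ω_c) = −67(ω_r−ω_c),  ω_r=0, ω_c=1
Stage 1: ω_s = 1 − (67/33)(0−1) = 100/33
  ⇒ ω_s¹/ω_c¹ = 100/33
Stage 2: N_ring = 17 + 2·11 = 39
Stage 2: 17(ω_s−ω_c) = −39(ω_r−ω_c),  ω_s=0, ω_c=1
Stage 2: ω_r = 1 − (17/39)(0−1) = 56/39
  ⇒ ω_r²/ω_c² = 56/39
Coupling ω_c² = ω_s¹ ⇒ overall = 100/33 × 56/39 = 5600/1287

5600/1287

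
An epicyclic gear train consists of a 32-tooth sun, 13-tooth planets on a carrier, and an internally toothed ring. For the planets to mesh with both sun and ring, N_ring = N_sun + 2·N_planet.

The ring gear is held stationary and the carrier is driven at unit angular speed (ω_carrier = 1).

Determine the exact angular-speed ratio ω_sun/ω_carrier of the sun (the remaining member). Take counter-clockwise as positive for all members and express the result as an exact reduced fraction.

45/16

N_ring = 32 + 2·13 = 58
32(ω_s−ω_c) = −58(ω_r−ω_c),  ω_r=0, ω_c=1
ω_s = 1 − (58/32)(0−1) = 45/16
ω_s/ω_c = 45/16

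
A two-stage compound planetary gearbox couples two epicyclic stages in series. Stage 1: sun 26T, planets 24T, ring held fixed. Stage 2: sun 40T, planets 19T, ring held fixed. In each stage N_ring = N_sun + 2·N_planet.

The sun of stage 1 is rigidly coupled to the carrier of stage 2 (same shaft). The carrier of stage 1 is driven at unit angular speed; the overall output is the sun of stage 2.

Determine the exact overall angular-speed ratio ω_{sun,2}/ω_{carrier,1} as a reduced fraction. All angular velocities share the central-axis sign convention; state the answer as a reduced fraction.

Stage 1: N_ring = 26 + 2·24 = 74
Stage 1: 26(ω_s−ω_c) = −74(ω_r−ω_c),  ω_r=0, ω_c=1
Stage 1: ω_s = 1 − (74/26)(0−1) = 50/13
  ⇒ ω_s¹/ω_c¹ = 50/13
Stage 2: N_ring = 40 + 2·19 = 78
Stage 2: 40(ω_s−ω_c) = −78(ω_r−ω_c),  ω_r=0, ω_c=1
Stage 2: ω_s = 1 − (78/40)(0−1) = 59/20
  ⇒ ω_s²/ω_c² = 59/20
Coupling ω_c² = ω_s¹ ⇒ overall = 50/13 × 59/20 = 295/26

295/26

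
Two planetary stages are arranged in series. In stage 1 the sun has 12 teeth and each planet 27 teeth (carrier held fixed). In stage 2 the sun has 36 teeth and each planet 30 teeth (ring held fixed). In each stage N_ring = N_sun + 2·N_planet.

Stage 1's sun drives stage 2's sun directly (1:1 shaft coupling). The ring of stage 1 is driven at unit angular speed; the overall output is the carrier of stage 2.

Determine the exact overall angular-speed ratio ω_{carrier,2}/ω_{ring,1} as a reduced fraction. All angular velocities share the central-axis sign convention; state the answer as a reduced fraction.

Stage 1: N_ring = 12 + 2·27 = 66
Stage 1: 12(ω_s−ω_c) = −66(ω_r−ω_c),  ω_c=0, ω_r=1
Stage 1: ω_s = 0 − (66/12)(1−0) = -11/2
  ⇒ ω_s¹/ω_r¹ = -11/2
Stage 2: N_ring = 36 + 2·30 = 96
Stage 2: 36(ω_s−ω_c) = −96(ω_r−ω_c),  ω_r=0, ω_s=1
Stage 2: 36(1−ω_c) = −96(0−ω_c)  ⇒  132ω_c = 36  ⇒  ω_c = 3/11
  ⇒ ω_c²/ω_s² = 3/11
Coupling ω_s² = ω_s¹ ⇒ overall = -11/2 × 3/11 = -3/2

-3/2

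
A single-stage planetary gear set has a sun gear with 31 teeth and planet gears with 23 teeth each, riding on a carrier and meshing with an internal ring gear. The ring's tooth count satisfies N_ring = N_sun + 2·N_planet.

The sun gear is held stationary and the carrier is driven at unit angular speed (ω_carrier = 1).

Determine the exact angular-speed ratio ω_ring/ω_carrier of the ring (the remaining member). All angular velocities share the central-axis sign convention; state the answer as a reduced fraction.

N_ring = 31 + 2·23 = 77
31(ω_s−ω_c) = −77(ω_r−ω_c),  ω_s=0, ω_c=1
ω_r = 1 − (31/77)(0−1) = 108/77
ω_r/ω_c = 108/77

108/77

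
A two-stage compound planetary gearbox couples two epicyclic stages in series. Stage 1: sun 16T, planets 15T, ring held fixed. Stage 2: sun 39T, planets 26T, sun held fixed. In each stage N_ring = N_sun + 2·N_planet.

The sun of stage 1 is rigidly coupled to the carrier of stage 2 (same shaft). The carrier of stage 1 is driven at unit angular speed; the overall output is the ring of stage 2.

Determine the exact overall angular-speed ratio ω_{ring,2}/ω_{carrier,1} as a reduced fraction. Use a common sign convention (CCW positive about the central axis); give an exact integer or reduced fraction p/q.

Stage 1: N_ring = 16 + 2·15 = 46
Stage 1: 16(ω_s−ω_c) = −46(ω_r−ω_c),  ω_r=0, ω_c=1
Stage 1: ω_s = 1 − (46/16)(0−1) = 31/8
  ⇒ ω_s¹/ω_c¹ = 31/8
Stage 2: N_ring = 39 + 2·26 = 91
Stage 2: 39(ω_s−ω_c) = −91(ω_r−ω_c),  ω_s=0, ω_c=1
Stage 2: ω_r = 1 − (39/91)(0−1) = 10/7
  ⇒ ω_r²/ω_c² = 10/7
Coupling ω_c² = ω_s¹ ⇒ overall = 31/8 × 10/7 = 155/28

155/28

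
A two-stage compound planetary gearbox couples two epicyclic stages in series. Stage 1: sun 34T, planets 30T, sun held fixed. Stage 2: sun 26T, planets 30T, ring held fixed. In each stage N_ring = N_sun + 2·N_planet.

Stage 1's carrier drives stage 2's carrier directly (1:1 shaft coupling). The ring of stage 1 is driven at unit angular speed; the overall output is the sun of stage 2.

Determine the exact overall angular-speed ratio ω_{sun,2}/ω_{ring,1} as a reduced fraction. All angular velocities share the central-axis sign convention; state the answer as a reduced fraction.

Stage 1: N_ring = 34 + 2·30 = 94
Stage 1: 34(ω_s−ω_c) = −94(ω_r−ω_c),  ω_s=0, ω_r=1
Stage 1: 34(0−ω_c) = −94(1−ω_c)  ⇒  128ω_c = 94  ⇒  ω_c = 47/64
  ⇒ ω_c¹/ω_r¹ = 47/64
Stage 2: N_ring = 26 + 2·30 = 86
Stage 2: 26(ω_s−ω_c) = −86(ω_r−ω_c),  ω_r=0, ω_c=1
Stage 2: ω_s = 1 − (86/26)(0−1) = 56/13
  ⇒ ω_s²/ω_c² = 56/13
Coupling ω_c² = ω_c¹ ⇒ overall = 47/64 × 56/13 = 329/104

329/104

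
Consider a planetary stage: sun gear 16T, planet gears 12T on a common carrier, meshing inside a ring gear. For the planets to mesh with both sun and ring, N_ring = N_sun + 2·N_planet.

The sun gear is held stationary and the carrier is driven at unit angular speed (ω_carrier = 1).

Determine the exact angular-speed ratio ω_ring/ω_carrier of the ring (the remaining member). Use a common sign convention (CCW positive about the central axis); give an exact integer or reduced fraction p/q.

7/5

N_ring = 16 + 2·12 = 40
16(ω_s−ω_c) = −40(ω_r−ω_c),  ω_s=0, ω_c=1
ω_r = 1 − (16/40)(0−1) = 7/5
ω_r/ω_c = 7/5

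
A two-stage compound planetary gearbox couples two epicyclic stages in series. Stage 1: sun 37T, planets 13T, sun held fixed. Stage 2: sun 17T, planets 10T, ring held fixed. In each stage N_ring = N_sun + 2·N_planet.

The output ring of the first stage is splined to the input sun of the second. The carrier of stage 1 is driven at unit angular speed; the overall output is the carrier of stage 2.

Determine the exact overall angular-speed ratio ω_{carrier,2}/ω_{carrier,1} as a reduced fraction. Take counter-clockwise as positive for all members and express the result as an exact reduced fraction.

Stage 1: N_ring = 37 + 2·13 = 63
Stage 1: 37(ω_s−ω_c) = −63(ω_r−ω_c),  ω_s=0, ω_c=1
Stage 1: ω_r = 1 − (37/63)(0−1) = 100/63
  ⇒ ω_r¹/ω_c¹ = 100/63
Stage 2: N_ring = 17 + 2·10 = 37
Stage 2: 17(ω_s−ω_c) = −37(ω_r−ω_c),  ω_r=0, ω_s=1
Stage 2: 17(1−ω_c) = −37(0−ω_c)  ⇒  54ω_c = 17  ⇒  ω_c = 17/54
  ⇒ ω_c²/ω_s² = 17/54
Coupling ω_s² = ω_r¹ ⇒ overall = 100/63 × 17/54 = 850/1701

850/1701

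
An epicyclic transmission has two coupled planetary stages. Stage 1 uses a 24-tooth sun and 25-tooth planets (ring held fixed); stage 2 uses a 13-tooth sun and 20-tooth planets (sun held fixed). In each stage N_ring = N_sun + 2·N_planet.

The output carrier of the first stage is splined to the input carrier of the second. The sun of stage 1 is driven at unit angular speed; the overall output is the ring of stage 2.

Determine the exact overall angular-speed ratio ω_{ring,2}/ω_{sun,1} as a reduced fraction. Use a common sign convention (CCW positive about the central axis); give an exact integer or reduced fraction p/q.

792/2597

Stage 1: N_ring = 24 + 2·25 = 74
Stage 1: 24(ω_s−ω_c) = −74(ω_r−ω_c),  ω_r=0, ω_s=1
Stage 1: 24(1−ω_c) = −74(0−ω_c)  ⇒  98ω_c = 24  ⇒  ω_c = 12/49
  ⇒ ω_c¹/ω_s¹ = 12/49
Stage 2: N_ring = 13 + 2·20 = 53
Stage 2: 13(ω_s−ω_c) = −53(ω_r−ω_c),  ω_s=0, ω_c=1
Stage 2: ω_r = 1 − (13/53)(0−1) = 66/53
  ⇒ ω_r²/ω_c² = 66/53
Coupling ω_c² = ω_c¹ ⇒ overall = 12/49 × 66/53 = 792/2597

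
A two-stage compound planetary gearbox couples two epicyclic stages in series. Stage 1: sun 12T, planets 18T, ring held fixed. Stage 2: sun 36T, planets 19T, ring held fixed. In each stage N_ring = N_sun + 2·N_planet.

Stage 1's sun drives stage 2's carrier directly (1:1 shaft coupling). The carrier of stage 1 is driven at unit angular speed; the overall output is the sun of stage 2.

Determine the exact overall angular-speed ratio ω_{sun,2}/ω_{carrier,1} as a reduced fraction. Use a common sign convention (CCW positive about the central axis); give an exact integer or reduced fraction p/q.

275/18

Stage 1: N_ring = 12 + 2·18 = 48
Stage 1: 12(ω_s−ω_c) = −48(ω_r−ω_c),  ω_r=0, ω_c=1
Stage 1: ω_s = 1 − (48/12)(0−1) = 5
  ⇒ ω_s¹/ω_c¹ = 5
Stage 2: N_ring = 36 + 2·19 = 74
Stage 2: 36(ω_s−ω_c) = −74(ω_r−ω_c),  ω_r=0, ω_c=1
Stage 2: ω_s = 1 − (74/36)(0−1) = 55/18
  ⇒ ω_s²/ω_c² = 55/18
Coupling ω_c² = ω_s¹ ⇒ overall = 5 × 55/18 = 275/18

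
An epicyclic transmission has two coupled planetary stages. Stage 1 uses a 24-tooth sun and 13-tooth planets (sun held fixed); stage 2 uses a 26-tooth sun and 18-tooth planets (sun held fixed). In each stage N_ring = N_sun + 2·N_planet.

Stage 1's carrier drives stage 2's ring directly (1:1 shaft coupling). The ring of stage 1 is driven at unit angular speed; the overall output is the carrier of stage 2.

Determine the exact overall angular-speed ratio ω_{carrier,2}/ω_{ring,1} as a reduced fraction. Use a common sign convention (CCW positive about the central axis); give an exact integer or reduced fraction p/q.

Stage 1: N_ring = 24 + 2·13 = 50
Stage 1: 24(ω_s−ω_c) = −50(ω_r−ω_c),  ω_s=0, ω_r=1
Stage 1: 24(0−ω_c) = −50(1−ω_c)  ⇒  74ω_c = 50  ⇒  ω_c = 25/37
  ⇒ ω_c¹/ω_r¹ = 25/37
Stage 2: N_ring = 26 + 2·18 = 62
Stage 2: 26(ω_s−ω_c) = −62(ω_r−ω_c),  ω_s=0, ω_r=1
Stage 2: 26(0−ω_c) = −62(1−ω_c)  ⇒  88ω_c = 62  ⇒  ω_c = 31/44
  ⇒ ω_c²/ω_r² = 31/44
Coupling ω_r² = ω_c¹ ⇒ overall = 25/37 × 31/44 = 775/1628

775/1628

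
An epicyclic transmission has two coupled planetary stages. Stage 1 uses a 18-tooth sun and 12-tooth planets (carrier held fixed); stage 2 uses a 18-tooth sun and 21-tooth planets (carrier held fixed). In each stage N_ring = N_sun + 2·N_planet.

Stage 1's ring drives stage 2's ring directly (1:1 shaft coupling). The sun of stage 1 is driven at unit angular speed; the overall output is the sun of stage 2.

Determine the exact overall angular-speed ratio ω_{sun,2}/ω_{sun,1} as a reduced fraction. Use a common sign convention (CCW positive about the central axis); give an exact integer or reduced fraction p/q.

Stage 1: N_ring = 18 + 2·12 = 42
Stage 1: 18(ω_s−ω_c) = −42(ω_r−ω_c),  ω_c=0, ω_s=1
Stage 1: ω_r = 0 − (18/42)(1−0) = -3/7
  ⇒ ω_r¹/ω_s¹ = -3/7
Stage 2: N_ring = 18 + 2·21 = 60
Stage 2: 18(ω_s−ω_c) = −60(ω_r−ω_c),  ω_c=0, ω_r=1
Stage 2: ω_s = 0 − (60/18)(1−0) = -10/3
  ⇒ ω_s²/ω_r² = -10/3
Coupling ω_r² = ω_r¹ ⇒ overall = -3/7 × -10/3 = 10/7

10/7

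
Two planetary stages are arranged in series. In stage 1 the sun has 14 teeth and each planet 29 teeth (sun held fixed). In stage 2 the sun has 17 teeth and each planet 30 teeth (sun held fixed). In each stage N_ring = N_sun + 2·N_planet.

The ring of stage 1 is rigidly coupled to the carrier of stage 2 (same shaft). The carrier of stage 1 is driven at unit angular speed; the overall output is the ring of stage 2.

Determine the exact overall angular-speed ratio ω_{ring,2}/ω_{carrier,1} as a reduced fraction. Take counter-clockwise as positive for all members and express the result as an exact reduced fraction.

2021/1386

Stage 1: N_ring = 14 + 2·29 = 72
Stage 1: 14(ω_s−ω_c) = −72(ω_r−ω_c),  ω_s=0, ω_c=1
Stage 1: ω_r = 1 − (14/72)(0−1) = 43/36
  ⇒ ω_r¹/ω_c¹ = 43/36
Stage 2: N_ring = 17 + 2·30 = 77
Stage 2: 17(ω_s−ω_c) = −77(ω_r−ω_c),  ω_s=0, ω_c=1
Stage 2: ω_r = 1 − (17/77)(0−1) = 94/77
  ⇒ ω_r²/ω_c² = 94/77
Coupling ω_c² = ω_r¹ ⇒ overall = 43/36 × 94/77 = 2021/1386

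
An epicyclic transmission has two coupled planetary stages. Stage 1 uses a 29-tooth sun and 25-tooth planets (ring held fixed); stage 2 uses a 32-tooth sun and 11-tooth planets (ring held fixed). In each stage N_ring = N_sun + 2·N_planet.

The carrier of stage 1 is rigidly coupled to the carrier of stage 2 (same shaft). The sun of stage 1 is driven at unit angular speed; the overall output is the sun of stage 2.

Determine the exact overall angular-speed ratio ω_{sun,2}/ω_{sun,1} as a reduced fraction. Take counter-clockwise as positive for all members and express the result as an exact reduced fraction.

Stage 1: N_ring = 29 + 2·25 = 79
Stage 1: 29(ω_s−ω_c) = −79(ω_r−ω_c),  ω_r=0, ω_s=1
Stage 1: 29(1−ω_c) = −79(0−ω_c)  ⇒  108ω_c = 29  ⇒  ω_c = 29/108
  ⇒ ω_c¹/ω_s¹ = 29/108
Stage 2: N_ring = 32 + 2·11 = 54
Stage 2: 32(ω_s−ω_c) = −54(ω_r−ω_c),  ω_r=0, ω_c=1
Stage 2: ω_s = 1 − (54/32)(0−1) = 43/16
  ⇒ ω_s²/ω_c² = 43/16
Coupling ω_c² = ω_c¹ ⇒ overall = 29/108 × 43/16 = 1247/1728

1247/1728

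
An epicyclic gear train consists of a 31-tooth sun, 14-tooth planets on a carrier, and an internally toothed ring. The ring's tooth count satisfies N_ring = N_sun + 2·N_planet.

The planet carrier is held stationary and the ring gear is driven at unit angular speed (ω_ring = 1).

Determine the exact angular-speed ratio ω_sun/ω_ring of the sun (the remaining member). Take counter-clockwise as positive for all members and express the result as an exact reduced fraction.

-59/31

N_ring = 31 + 2·14 = 59
31(ω_s−ω_c) = −59(ω_r−ω_c),  ω_c=0, ω_r=1
ω_s = 0 − (59/31)(1−0) = -59/31
ω_s/ω_r = -59/31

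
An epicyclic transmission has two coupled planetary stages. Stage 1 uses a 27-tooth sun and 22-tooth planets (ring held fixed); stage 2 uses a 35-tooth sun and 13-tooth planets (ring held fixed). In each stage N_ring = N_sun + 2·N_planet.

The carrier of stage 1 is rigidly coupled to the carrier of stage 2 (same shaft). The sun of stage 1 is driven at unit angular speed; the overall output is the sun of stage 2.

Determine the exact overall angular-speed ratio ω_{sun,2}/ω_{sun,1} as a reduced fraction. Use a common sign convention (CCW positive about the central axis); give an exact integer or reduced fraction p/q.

Stage 1: N_ring = 27 + 2·22 = 71
Stage 1: 27(ω_s−ω_c) = −71(ω_r−ω_c),  ω_r=0, ω_s=1
Stage 1: 27(1−ω_c) = −71(0−ω_c)  ⇒  98ω_c = 27  ⇒  ω_c = 27/98
  ⇒ ω_c¹/ω_s¹ = 27/98
Stage 2: N_ring = 35 + 2·13 = 61
Stage 2: 35(ω_s−ω_c) = −61(ω_r−ω_c),  ω_r=0, ω_c=1
Stage 2: ω_s = 1 − (61/35)(0−1) = 96/35
  ⇒ ω_s²/ω_c² = 96/35
Coupling ω_c² = ω_c¹ ⇒ overall = 27/98 × 96/35 = 1296/1715

1296/1715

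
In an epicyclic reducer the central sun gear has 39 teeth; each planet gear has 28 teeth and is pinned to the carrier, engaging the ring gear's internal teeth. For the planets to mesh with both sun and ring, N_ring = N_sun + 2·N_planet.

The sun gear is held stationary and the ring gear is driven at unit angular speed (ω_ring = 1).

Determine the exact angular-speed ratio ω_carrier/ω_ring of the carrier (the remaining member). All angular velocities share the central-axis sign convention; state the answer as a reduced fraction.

N_ring = 39 + 2·28 = 95
39(ω_s−ω_c) = −95(ω_r−ω_c),  ω_s=0, ω_r=1
39(0−ω_c) = −95(1−ω_c)  ⇒  134ω_c = 95  ⇒  ω_c = 95/134
ω_c/ω_r = 95/134

95/134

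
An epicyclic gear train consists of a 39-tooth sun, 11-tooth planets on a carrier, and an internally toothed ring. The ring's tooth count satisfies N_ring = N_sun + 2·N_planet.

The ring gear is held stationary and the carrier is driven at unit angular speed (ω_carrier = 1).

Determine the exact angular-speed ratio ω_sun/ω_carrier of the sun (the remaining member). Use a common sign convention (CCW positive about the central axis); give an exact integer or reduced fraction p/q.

100/39

N_ring = 39 + 2·11 = 61
39(ω_s−ω_c) = −61(ω_r−ω_c),  ω_r=0, ω_c=1
ω_s = 1 − (61/39)(0−1) = 100/39
ω_s/ω_c = 100/39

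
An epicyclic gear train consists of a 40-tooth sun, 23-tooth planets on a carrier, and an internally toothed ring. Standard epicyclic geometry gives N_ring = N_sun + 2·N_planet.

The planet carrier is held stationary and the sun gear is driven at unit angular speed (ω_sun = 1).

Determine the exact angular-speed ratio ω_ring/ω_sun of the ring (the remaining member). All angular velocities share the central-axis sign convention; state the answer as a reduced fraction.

-20/43

N_ring = 40 + 2·23 = 86
40(ω_s−ω_c) = −86(ω_r−ω_c),  ω_c=0, ω_s=1
ω_r = 0 − (40/86)(1−0) = -20/43
ω_r/ω_s = -20/43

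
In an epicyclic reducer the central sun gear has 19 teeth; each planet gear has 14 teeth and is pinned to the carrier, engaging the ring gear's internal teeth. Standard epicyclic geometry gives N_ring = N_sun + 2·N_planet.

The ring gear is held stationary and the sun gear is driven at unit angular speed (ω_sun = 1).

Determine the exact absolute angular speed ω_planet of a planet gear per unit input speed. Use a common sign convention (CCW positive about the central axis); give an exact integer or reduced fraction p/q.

-19/28

N_ring = 19 + 2·14 = 47
19(ω_s−ω_c) = −47(ω_r−ω_c),  ω_r=0, ω_s=1
19(1−ω_c) = −47(0−ω_c)  ⇒  66ω_c = 19  ⇒  ω_c = 19/66
sun–planet: 19·(1−19/66) = −14·(ω_p−ω_c)  ⇒  ω_p−ω_c = −(19/14)·(47/66) = -893/924
ω_p = 19/66 − 893/924 = -19/28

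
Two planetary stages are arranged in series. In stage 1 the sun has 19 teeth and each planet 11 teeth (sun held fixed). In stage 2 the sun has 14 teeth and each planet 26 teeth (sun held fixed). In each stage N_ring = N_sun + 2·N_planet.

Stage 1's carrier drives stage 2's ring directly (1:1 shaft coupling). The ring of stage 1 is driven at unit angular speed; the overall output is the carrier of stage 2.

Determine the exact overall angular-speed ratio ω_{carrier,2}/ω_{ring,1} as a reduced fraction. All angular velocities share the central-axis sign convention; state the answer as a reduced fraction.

451/800

Stage 1: N_ring = 19 + 2·11 = 41
Stage 1: 19(ω_s−ω_c) = −41(ω_r−ω_c),  ω_s=0, ω_r=1
Stage 1: 19(0−ω_c) = −41(1−ω_c)  ⇒  60ω_c = 41  ⇒  ω_c = 41/60
  ⇒ ω_c¹/ω_r¹ = 41/60
Stage 2: N_ring = 14 + 2·26 = 66
Stage 2: 14(ω_s−ω_c) = −66(ω_r−ω_c),  ω_s=0, ω_r=1
Stage 2: 14(0−ω_c) = −66(1−ω_c)  ⇒  80ω_c = 66  ⇒  ω_c = 33/40
  ⇒ ω_c²/ω_r² = 33/40
Coupling ω_r² = ω_c¹ ⇒ overall = 41/60 × 33/40 = 451/800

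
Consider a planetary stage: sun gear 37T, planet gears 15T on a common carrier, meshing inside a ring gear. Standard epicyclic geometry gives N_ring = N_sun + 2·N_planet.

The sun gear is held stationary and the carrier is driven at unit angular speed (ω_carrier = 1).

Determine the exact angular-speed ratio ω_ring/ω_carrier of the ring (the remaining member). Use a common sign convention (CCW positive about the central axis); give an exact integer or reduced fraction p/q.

104/67

N_ring = 37 + 2·15 = 67
37(ω_s−ω_c) = −67(ω_r−ω_c),  ω_s=0, ω_c=1
ω_r = 1 − (37/67)(0−1) = 104/67
ω_r/ω_c = 104/67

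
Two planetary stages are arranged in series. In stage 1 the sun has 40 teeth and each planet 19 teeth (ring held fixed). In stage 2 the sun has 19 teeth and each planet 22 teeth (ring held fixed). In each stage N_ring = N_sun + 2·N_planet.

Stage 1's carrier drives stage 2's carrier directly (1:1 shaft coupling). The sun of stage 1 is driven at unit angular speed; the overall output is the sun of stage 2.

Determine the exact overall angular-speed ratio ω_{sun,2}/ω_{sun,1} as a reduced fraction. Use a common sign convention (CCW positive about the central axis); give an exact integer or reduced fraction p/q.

1640/1121

Stage 1: N_ring = 40 + 2·19 = 78
Stage 1: 40(ω_s−ω_c) = −78(ω_r−ω_c),  ω_r=0, ω_s=1
Stage 1: 40(1−ω_c) = −78(0−ω_c)  ⇒  118ω_c = 40  ⇒  ω_c = 20/59
  ⇒ ω_c¹/ω_s¹ = 20/59
Stage 2: N_ring = 19 + 2·22 = 63
Stage 2: 19(ω_s−ω_c) = −63(ω_r−ω_c),  ω_r=0, ω_c=1
Stage 2: ω_s = 1 − (63/19)(0−1) = 82/19
  ⇒ ω_s²/ω_c² = 82/19
Coupling ω_c² = ω_c¹ ⇒ overall = 20/59 × 82/19 = 1640/1121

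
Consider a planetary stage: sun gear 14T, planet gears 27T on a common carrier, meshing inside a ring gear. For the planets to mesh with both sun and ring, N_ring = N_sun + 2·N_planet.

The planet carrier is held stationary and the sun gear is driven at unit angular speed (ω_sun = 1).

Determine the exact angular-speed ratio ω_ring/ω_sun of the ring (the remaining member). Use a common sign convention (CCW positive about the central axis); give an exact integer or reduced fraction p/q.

-7/34

N_ring = 14 + 2·27 = 68
14(ω_s−ω_c) = −68(ω_r−ω_c),  ω_c=0, ω_s=1
ω_r = 0 − (14/68)(1−0) = -7/34
ω_r/ω_s = -7/34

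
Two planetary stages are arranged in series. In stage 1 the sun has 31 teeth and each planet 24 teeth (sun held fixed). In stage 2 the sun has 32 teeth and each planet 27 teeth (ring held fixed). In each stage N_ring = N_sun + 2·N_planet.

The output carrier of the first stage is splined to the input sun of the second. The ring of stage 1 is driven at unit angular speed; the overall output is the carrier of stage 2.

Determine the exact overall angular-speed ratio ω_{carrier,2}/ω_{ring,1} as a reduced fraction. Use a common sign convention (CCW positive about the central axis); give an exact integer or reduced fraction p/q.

Stage 1: N_ring = 31 + 2·24 = 79
Stage 1: 31(ω_s−ω_c) = −79(ω_r−ω_c),  ω_s=0, ω_r=1
Stage 1: 31(0−ω_c) = −79(1−ω_c)  ⇒  110ω_c = 79  ⇒  ω_c = 79/110
  ⇒ ω_c¹/ω_r¹ = 79/110
Stage 2: N_ring = 32 + 2·27 = 86
Stage 2: 32(ω_s−ω_c) = −86(ω_r−ω_c),  ω_r=0, ω_s=1
Stage 2: 32(1−ω_c) = −86(0−ω_c)  ⇒  118ω_c = 32  ⇒  ω_c = 16/59
  ⇒ ω_c²/ω_s² = 16/59
Coupling ω_s² = ω_c¹ ⇒ overall = 79/110 × 16/59 = 632/3245

632/3245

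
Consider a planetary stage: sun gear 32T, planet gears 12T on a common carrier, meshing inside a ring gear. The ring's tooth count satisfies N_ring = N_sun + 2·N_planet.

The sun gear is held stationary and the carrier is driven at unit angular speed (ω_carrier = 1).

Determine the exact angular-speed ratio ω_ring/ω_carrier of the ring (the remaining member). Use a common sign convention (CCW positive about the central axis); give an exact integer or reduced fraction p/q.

N_ring = 32 + 2·12 = 56
32(ω_s−ω_c) = −56(ω_r−ω_c),  ω_s=0, ω_c=1
ω_r = 1 − (32/56)(0−1) = 11/7
ω_r/ω_c = 11/7

11/7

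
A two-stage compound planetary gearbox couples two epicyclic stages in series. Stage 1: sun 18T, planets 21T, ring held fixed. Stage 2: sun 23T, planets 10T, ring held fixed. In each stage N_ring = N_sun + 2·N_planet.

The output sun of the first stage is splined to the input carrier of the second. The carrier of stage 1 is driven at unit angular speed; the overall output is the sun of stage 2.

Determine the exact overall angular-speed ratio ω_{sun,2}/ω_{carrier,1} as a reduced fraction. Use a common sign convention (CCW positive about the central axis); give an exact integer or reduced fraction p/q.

286/23

Stage 1: N_ring = 18 + 2·21 = 60
Stage 1: 18(ω_s−ω_c) = −60(ω_r−ω_c),  ω_r=0, ω_c=1
Stage 1: ω_s = 1 − (60/18)(0−1) = 13/3
  ⇒ ω_s¹/ω_c¹ = 13/3
Stage 2: N_ring = 23 + 2·10 = 43
Stage 2: 23(ω_s−ω_c) = −43(ω_r−ω_c),  ω_r=0, ω_c=1
Stage 2: ω_s = 1 − (43/23)(0−1) = 66/23
  ⇒ ω_s²/ω_c² = 66/23
Coupling ω_c² = ω_s¹ ⇒ overall = 13/3 × 66/23 = 286/23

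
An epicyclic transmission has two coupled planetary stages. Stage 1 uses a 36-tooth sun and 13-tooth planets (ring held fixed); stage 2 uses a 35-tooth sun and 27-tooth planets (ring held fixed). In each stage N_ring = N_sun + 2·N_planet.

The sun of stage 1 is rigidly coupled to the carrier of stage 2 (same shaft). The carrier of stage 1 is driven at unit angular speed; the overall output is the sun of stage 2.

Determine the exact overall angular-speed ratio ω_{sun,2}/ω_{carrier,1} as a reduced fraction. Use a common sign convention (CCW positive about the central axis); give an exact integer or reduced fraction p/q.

Stage 1: N_ring = 36 + 2·13 = 62
Stage 1: 36(ω_s−ω_c) = −62(ω_r−ω_c),  ω_r=0, ω_c=1
Stage 1: ω_s = 1 − (62/36)(0−1) = 49/18
  ⇒ ω_s¹/ω_c¹ = 49/18
Stage 2: N_ring = 35 + 2·27 = 89
Stage 2: 35(ω_s−ω_c) = −89(ω_r−ω_c),  ω_r=0, ω_c=1
Stage 2: ω_s = 1 − (89/35)(0−1) = 124/35
  ⇒ ω_s²/ω_c² = 124/35
Coupling ω_c² = ω_s¹ ⇒ overall = 49/18 × 124/35 = 434/45

434/45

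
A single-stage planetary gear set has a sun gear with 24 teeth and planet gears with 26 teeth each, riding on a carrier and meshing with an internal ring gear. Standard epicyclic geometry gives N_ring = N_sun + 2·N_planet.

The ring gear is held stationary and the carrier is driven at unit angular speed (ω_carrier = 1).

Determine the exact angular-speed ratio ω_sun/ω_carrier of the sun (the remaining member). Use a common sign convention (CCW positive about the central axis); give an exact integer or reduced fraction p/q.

25/6

N_ring = 24 + 2·26 = 76
24(ω_s−ω_c) = −76(ω_r−ω_c),  ω_r=0, ω_c=1
ω_s = 1 − (76/24)(0−1) = 25/6
ω_s/ω_c = 25/6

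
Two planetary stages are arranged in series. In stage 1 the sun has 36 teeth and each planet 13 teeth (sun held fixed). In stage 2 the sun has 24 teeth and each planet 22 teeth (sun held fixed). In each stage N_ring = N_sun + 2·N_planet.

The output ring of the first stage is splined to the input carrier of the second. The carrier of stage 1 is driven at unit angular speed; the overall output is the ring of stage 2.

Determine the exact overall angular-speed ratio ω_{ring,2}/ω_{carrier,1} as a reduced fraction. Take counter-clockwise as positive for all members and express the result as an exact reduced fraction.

Stage 1: N_ring = 36 + 2·13 = 62
Stage 1: 36(ω_s−ω_c) = −62(ω_r−ω_c),  ω_s=0, ω_c=1
Stage 1: ω_r = 1 − (36/62)(0−1) = 49/31
  ⇒ ω_r¹/ω_c¹ = 49/31
Stage 2: N_ring = 24 + 2·22 = 68
Stage 2: 24(ω_s−ω_c) = −68(ω_r−ω_c),  ω_s=0, ω_c=1
Stage 2: ω_r = 1 − (24/68)(0−1) = 23/17
  ⇒ ω_r²/ω_c² = 23/17
Coupling ω_c² = ω_r¹ ⇒ overall = 49/31 × 23/17 = 1127/527

1127/527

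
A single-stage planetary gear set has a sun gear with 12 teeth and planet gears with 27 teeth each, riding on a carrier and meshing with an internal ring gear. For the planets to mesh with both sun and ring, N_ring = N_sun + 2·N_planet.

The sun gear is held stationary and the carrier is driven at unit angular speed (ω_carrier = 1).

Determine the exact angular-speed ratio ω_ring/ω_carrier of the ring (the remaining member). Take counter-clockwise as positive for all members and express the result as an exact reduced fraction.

13/11

N_ring = 12 + 2·27 = 66
12(ω_s−ω_c) = −66(ω_r−ω_c),  ω_s=0, ω_c=1
ω_r = 1 − (12/66)(0−1) = 13/11
ω_r/ω_c = 13/11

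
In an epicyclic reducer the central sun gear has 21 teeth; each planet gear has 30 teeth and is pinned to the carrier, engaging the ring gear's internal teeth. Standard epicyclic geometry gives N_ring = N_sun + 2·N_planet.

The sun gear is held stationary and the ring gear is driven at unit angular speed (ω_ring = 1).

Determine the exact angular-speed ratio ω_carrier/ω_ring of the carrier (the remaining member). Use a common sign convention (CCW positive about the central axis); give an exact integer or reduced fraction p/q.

N_ring = 21 + 2·30 = 81
21(ω_s−ω_c) = −81(ω_r−ω_c),  ω_s=0, ω_r=1
21(0−ω_c) = −81(1−ω_c)  ⇒  102ω_c = 81  ⇒  ω_c = 27/34
ω_c/ω_r = 27/34

27/34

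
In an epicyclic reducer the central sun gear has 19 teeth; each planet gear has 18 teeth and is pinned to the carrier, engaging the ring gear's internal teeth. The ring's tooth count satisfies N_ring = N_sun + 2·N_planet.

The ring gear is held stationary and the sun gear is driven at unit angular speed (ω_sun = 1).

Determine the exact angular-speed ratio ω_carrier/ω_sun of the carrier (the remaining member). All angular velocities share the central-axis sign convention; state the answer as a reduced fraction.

N_ring = 19 + 2·18 = 55
19(ω_s−ω_c) = −55(ω_r−ω_c),  ω_r=0, ω_s=1
19(1−ω_c) = −55(0−ω_c)  ⇒  74ω_c = 19  ⇒  ω_c = 19/74
ω_c/ω_s = 19/74

19/74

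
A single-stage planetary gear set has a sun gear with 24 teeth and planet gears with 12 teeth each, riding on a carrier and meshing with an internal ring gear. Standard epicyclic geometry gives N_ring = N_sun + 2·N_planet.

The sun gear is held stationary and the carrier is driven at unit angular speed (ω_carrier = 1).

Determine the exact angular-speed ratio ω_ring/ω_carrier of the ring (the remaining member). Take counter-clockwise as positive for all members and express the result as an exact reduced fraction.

N_ring = 24 + 2·12 = 48
24(ω_s−ω_c) = −48(ω_r−ω_c),  ω_s=0, ω_c=1
ω_r = 1 − (24/48)(0−1) = 3/2
ω_r/ω_c = 3/2

3/2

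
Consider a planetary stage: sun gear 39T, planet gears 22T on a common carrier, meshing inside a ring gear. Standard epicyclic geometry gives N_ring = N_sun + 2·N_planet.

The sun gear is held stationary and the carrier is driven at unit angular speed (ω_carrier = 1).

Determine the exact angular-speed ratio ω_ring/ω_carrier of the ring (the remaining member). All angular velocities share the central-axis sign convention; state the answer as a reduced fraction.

N_ring = 39 + 2·22 = 83
39(ω_s−ω_c) = −83(ω_r−ω_c),  ω_s=0, ω_c=1
ω_r = 1 − (39/83)(0−1) = 122/83
ω_r/ω_c = 122/83

122/83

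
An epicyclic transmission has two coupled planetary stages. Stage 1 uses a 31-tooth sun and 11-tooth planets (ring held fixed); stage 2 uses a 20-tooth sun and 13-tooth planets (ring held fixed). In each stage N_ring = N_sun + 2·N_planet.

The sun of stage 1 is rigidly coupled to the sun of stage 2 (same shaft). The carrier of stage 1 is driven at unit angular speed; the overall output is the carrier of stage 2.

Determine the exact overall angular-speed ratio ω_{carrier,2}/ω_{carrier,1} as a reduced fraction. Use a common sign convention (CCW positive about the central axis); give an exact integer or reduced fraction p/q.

Stage 1: N_ring = 31 + 2·11 = 53
Stage 1: 31(ω_s−ω_c) = −53(ω_r−ω_c),  ω_r=0, ω_c=1
Stage 1: ω_s = 1 − (53/31)(0−1) = 84/31
  ⇒ ω_s¹/ω_c¹ = 84/31
Stage 2: N_ring = 20 + 2·13 = 46
Stage 2: 20(ω_s−ω_c) = −46(ω_r−ω_c),  ω_r=0, ω_s=1
Stage 2: 20(1−ω_c) = −46(0−ω_c)  ⇒  66ω_c = 20  ⇒  ω_c = 10/33
  ⇒ ω_c²/ω_s² = 10/33
Coupling ω_s² = ω_s¹ ⇒ overall = 84/31 × 10/33 = 280/341

280/341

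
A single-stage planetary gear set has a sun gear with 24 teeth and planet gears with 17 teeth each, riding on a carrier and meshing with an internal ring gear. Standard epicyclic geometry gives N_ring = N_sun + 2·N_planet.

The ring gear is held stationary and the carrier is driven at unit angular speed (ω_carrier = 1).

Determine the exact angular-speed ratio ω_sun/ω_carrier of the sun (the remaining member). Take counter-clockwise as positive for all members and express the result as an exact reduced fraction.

41/12

N_ring = 24 + 2·17 = 58
24(ω_s−ω_c) = −58(ω_r−ω_c),  ω_r=0, ω_c=1
ω_s = 1 − (58/24)(0−1) = 41/12
ω_s/ω_c = 41/12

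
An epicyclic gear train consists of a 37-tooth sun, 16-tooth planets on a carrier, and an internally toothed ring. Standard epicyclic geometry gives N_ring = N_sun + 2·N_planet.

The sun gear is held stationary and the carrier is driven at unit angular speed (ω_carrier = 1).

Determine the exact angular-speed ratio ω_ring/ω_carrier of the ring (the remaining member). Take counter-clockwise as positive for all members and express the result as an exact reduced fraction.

106/69

N_ring = 37 + 2·16 = 69
37(ω_s−ω_c) = −69(ω_r−ω_c),  ω_s=0, ω_c=1
ω_r = 1 − (37/69)(0−1) = 106/69
ω_r/ω_c = 106/69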